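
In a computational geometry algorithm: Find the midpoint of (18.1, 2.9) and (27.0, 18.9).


M = ((18.1+27)/2, (2.9+18.9)/2)
= (22.55, 10.9)

(22.55, 10.9)


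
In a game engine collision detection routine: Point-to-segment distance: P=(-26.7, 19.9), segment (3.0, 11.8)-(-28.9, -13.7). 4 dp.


Project P onto AB: t = 0.4442 (clamped to [0,1])
Closest point on segment: (-11.1703, 0.4726)
Distance: 24.8715

24.8715


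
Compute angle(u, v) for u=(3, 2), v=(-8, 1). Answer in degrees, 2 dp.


u.v = -22, |u| = sqrt(13) = 3.6056, |v| = sqrt(65) = 8.0623
cos(theta) = u.v/(|u||v|) = -22/sqrt(845) = -0.756823
theta = acos(-0.756823) = 139.18 degrees

139.18 degrees


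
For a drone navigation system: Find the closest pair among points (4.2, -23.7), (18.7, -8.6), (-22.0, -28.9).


d(P0,P1) = 20.9347, d(P0,P2) = 26.711, d(P1,P2) = 45.4816
Closest: P0 and P1

Closest pair: (4.2, -23.7) and (18.7, -8.6), distance = 20.9347


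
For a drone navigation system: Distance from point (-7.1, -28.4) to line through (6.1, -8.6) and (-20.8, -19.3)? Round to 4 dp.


|cross product| = 391.38
|line direction| = sqrt(838.1) = 28.95
Distance = 391.38/sqrt(838.1) = 13.5192

13.5192


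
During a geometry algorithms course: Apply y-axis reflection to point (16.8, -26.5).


Reflection over y-axis: (x,y) -> (-x,y)
(16.8, -26.5) -> (-16.8, -26.5)

(-16.8, -26.5)


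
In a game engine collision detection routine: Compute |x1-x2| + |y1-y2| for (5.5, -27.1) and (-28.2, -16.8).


|5.5-(-28.2)| + |(-27.1)-(-16.8)| = 33.7 + 10.3 = 44

44


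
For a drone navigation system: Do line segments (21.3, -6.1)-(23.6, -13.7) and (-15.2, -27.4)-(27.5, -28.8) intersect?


Cross products: d1=960.61, d2=639.31, d3=-326.39, d4=-5.09
d1*d2 < 0 and d3*d4 < 0? no

No, they don't intersect


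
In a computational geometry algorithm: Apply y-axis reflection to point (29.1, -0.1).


Reflection over y-axis: (x,y) -> (-x,y)
(29.1, -0.1) -> (-29.1, -0.1)

(-29.1, -0.1)


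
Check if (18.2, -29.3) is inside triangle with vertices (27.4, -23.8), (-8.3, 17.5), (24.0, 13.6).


Cross products: AB x AP = 576.31, BC x BP = -1408.29, CA x CP = -362.78
All same sign? no

No, outside


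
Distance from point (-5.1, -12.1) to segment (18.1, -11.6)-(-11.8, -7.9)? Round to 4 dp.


Project P onto AB: t = 0.7622 (clamped to [0,1])
Closest point on segment: (-4.6892, -8.7799)
Distance: 3.3454

3.3454


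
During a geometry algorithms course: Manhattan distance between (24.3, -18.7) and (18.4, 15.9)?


|24.3-18.4| + |(-18.7)-15.9| = 5.9 + 34.6 = 40.5

40.5


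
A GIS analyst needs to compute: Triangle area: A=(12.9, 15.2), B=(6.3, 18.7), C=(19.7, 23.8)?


Area = |x_A(y_B-y_C) + x_B(y_C-y_A) + x_C(y_A-y_B)|/2
= |(-65.79) + 54.18 + (-68.95)|/2
= 80.56/2 = 40.28

40.28


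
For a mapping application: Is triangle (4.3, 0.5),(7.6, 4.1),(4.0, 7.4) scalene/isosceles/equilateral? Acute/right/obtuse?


Side lengths squared: AB^2=23.85, BC^2=23.85, CA^2=47.7
Sorted: [23.85, 23.85, 47.7]
By sides: Isosceles, By angles: Right

Isosceles, Right


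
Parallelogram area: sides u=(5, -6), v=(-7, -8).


|u x v| = |5*(-8) - (-6)*(-7)|
= |(-40) - 42| = 82

82


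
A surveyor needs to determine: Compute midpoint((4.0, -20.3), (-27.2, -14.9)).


M = ((4+(-27.2))/2, ((-20.3)+(-14.9))/2)
= (-11.6, -17.6)

(-11.6, -17.6)


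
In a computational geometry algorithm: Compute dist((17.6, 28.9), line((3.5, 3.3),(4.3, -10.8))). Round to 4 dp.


|cross product| = 219.29
|line direction| = sqrt(199.45) = 14.1227
Distance = 219.29/sqrt(199.45) = 15.5275

15.5275


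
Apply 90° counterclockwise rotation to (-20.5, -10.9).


90° CCW: (x,y) -> (-y, x)
(-20.5,-10.9) -> (10.9, -20.5)

(10.9, -20.5)


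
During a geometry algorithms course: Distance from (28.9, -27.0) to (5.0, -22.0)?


dx=-23.9, dy=5
d^2 = (-23.9)^2 + 5^2 = 596.21
d = sqrt(596.21) = 24.4174

24.4174


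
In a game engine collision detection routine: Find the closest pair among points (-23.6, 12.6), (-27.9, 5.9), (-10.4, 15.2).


d(P0,P1) = 7.9612, d(P0,P2) = 13.4536, d(P1,P2) = 19.8177
Closest: P0 and P1

Closest pair: (-23.6, 12.6) and (-27.9, 5.9), distance = 7.9612


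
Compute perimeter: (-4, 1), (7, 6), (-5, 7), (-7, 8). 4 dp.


Sides: (-4, 1)->(7, 6): sqrt(146) = 12.083046, (7, 6)->(-5, 7): sqrt(145) = 12.041595, (-5, 7)->(-7, 8): sqrt(5) = 2.236068, (-7, 8)->(-4, 1): sqrt(58) = 7.615773
Sum = 33.976482
Perimeter = 33.9765

33.9765


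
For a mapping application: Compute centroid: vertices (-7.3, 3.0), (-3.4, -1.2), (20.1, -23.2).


Centroid = ((x_A+x_B+x_C)/3, (y_A+y_B+y_C)/3)
= (((-7.3)+(-3.4)+20.1)/3, (3+(-1.2)+(-23.2))/3)
= (3.1333, -7.1333)

(3.1333, -7.1333)


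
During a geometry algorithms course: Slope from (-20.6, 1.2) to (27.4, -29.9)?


slope = (y2-y1)/(x2-x1) = ((-29.9)-1.2)/(27.4-(-20.6)) = (-31.1)/48 = -0.6479

-0.6479


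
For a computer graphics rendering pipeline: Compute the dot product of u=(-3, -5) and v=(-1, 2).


u . v = u_x*v_x + u_y*v_y = (-3)*(-1) + (-5)*2
= 3 + (-10) = -7

-7


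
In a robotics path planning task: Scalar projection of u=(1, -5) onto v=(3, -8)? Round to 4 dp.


u.v = 43, |v| = sqrt(73) = 8.544
Scalar projection = u.v / |v| = 43 / sqrt(73) = 5.0328

5.0328


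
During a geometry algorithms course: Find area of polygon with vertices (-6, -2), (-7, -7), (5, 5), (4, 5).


Shoelace sum: ((-6)*(-7) - (-7)*(-2)) + ((-7)*5 - 5*(-7)) + (5*5 - 4*5) + (4*(-2) - (-6)*5)
= 55
Area = |55|/2 = 27.5

27.5


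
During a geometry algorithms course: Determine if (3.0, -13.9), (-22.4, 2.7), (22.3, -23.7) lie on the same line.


Cross product: ((-22.4)-3)*((-23.7)-(-13.9)) - (2.7-(-13.9))*(22.3-3)
= -71.46

No, not collinear


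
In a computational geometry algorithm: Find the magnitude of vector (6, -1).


|u| = sqrt(6^2 + (-1)^2) = sqrt(37) = 6.0828

6.0828


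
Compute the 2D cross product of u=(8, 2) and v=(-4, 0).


u x v = u_x*v_y - u_y*v_x = 8*0 - 2*(-4)
= 0 - (-8) = 8

8


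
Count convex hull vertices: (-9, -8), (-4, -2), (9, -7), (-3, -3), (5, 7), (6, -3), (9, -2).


Convex hull vertices (CCW): (-9, -8), (9, -7), (9, -2), (5, 7), (-4, -2)
Count = 5

5


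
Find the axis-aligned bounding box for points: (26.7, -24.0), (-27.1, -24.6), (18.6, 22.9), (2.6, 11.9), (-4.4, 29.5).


x range: [-27.1, 26.7]
y range: [-24.6, 29.5]
Bounding box: (-27.1,-24.6) to (26.7,29.5)

(-27.1,-24.6) to (26.7,29.5)


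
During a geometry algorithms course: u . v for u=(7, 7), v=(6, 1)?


u . v = u_x*v_x + u_y*v_y = 7*6 + 7*1
= 42 + 7 = 49

49


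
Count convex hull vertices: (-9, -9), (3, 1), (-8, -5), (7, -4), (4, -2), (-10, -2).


Convex hull vertices (CCW): (-10, -2), (-9, -9), (7, -4), (3, 1)
Count = 4

4


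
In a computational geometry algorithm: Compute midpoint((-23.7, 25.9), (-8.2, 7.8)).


M = (((-23.7)+(-8.2))/2, (25.9+7.8)/2)
= (-15.95, 16.85)

(-15.95, 16.85)


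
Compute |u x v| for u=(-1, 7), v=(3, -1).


|u x v| = |(-1)*(-1) - 7*3|
= |1 - 21| = 20

20


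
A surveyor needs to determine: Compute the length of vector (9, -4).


|u| = sqrt(9^2 + (-4)^2) = sqrt(97) = 9.8489

9.8489


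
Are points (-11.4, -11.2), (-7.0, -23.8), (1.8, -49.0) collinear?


Cross product: ((-7)-(-11.4))*((-49)-(-11.2)) - ((-23.8)-(-11.2))*(1.8-(-11.4))
= 0

Yes, collinear


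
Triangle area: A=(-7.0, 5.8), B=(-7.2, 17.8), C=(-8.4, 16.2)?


Area = |x_A(y_B-y_C) + x_B(y_C-y_A) + x_C(y_A-y_B)|/2
= |(-11.2) + (-74.88) + 100.8|/2
= 14.72/2 = 7.36

7.36


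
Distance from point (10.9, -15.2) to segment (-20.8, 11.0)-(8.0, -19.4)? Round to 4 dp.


Project P onto AB: t = 0.9748 (clamped to [0,1])
Closest point on segment: (7.2747, -18.6345)
Distance: 4.9938

4.9938


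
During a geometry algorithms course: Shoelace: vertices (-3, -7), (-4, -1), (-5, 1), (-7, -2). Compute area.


Shoelace sum: ((-3)*(-1) - (-4)*(-7)) + ((-4)*1 - (-5)*(-1)) + ((-5)*(-2) - (-7)*1) + ((-7)*(-7) - (-3)*(-2))
= 26
Area = |26|/2 = 13

13


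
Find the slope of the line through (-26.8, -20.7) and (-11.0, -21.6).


slope = (y2-y1)/(x2-x1) = ((-21.6)-(-20.7))/((-11)-(-26.8)) = (-0.9)/15.8 = -0.057

-0.057


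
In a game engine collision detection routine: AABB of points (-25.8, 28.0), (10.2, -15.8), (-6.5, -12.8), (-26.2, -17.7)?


x range: [-26.2, 10.2]
y range: [-17.7, 28]
Bounding box: (-26.2,-17.7) to (10.2,28)

(-26.2,-17.7) to (10.2,28)


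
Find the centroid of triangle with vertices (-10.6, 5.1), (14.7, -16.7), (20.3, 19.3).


Centroid = ((x_A+x_B+x_C)/3, (y_A+y_B+y_C)/3)
= (((-10.6)+14.7+20.3)/3, (5.1+(-16.7)+19.3)/3)
= (8.1333, 2.5667)

(8.1333, 2.5667)


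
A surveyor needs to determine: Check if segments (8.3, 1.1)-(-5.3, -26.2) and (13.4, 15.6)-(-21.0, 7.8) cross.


Cross products: d1=459.02, d2=1292.06, d3=-57.97, d4=-891.01
d1*d2 < 0 and d3*d4 < 0? no

No, they don't intersect


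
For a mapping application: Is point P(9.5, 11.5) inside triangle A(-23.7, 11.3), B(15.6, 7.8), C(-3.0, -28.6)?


Cross products: AB x AP = 124.06, BC x BP = -290.86, CA x CP = -1328.82
All same sign? no

No, outside


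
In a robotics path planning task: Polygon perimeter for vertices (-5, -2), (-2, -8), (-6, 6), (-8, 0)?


Sides: (-5, -2)->(-2, -8): sqrt(45) = 6.708204, (-2, -8)->(-6, 6): sqrt(212) = 14.56022, (-6, 6)->(-8, 0): sqrt(40) = 6.324555, (-8, 0)->(-5, -2): sqrt(13) = 3.605551
Sum = 31.19853
Perimeter = 31.1985

31.1985


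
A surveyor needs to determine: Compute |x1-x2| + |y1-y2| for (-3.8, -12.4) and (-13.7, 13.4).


|(-3.8)-(-13.7)| + |(-12.4)-13.4| = 9.9 + 25.8 = 35.7

35.7


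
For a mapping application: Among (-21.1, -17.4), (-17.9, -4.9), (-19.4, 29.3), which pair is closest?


d(P0,P1) = 12.9031, d(P0,P2) = 46.7309, d(P1,P2) = 34.2329
Closest: P0 and P1

Closest pair: (-21.1, -17.4) and (-17.9, -4.9), distance = 12.9031


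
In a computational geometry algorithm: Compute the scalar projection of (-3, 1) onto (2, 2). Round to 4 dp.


u.v = -4, |v| = sqrt(8) = 2.8284
Scalar projection = u.v / |v| = -4 / sqrt(8) = -1.4142

-1.4142


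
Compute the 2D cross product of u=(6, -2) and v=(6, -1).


u x v = u_x*v_y - u_y*v_x = 6*(-1) - (-2)*6
= (-6) - (-12) = 6

6


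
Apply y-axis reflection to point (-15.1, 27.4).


Reflection over y-axis: (x,y) -> (-x,y)
(-15.1, 27.4) -> (15.1, 27.4)

(15.1, 27.4)


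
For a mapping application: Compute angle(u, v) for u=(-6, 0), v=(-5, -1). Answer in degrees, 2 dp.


u.v = 30, |u| = sqrt(36) = 6, |v| = sqrt(26) = 5.099
cos(theta) = u.v/(|u||v|) = 30/sqrt(936) = 0.980581
theta = acos(0.980581) = 11.31 degrees

11.31 degrees


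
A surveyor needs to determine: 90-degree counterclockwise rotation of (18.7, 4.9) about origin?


90° CCW: (x,y) -> (-y, x)
(18.7,4.9) -> (-4.9, 18.7)

(-4.9, 18.7)


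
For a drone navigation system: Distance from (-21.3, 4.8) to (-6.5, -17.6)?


dx=14.8, dy=-22.4
d^2 = 14.8^2 + (-22.4)^2 = 720.8
d = sqrt(720.8) = 26.8477

26.8477


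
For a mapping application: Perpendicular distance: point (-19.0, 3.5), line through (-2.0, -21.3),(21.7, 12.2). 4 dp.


|cross product| = 1157.26
|line direction| = sqrt(1683.94) = 41.0358
Distance = 1157.26/sqrt(1683.94) = 28.2012

28.2012


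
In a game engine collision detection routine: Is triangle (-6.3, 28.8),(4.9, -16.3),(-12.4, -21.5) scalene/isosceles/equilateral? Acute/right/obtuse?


Side lengths squared: AB^2=2159.45, BC^2=326.33, CA^2=2567.3
Sorted: [326.33, 2159.45, 2567.3]
By sides: Scalene, By angles: Obtuse

Scalene, Obtuse


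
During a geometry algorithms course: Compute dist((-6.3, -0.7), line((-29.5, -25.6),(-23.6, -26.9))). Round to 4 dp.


|cross product| = 177.07
|line direction| = sqrt(36.5) = 6.0415
Distance = 177.07/sqrt(36.5) = 29.3088

29.3088


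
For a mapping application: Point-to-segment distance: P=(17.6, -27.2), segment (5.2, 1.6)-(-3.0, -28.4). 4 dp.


Project P onto AB: t = 0.7881 (clamped to [0,1])
Closest point on segment: (-1.2627, -22.0442)
Distance: 19.5547

19.5547


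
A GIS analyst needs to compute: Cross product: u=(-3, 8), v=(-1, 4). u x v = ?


u x v = u_x*v_y - u_y*v_x = (-3)*4 - 8*(-1)
= (-12) - (-8) = -4

-4


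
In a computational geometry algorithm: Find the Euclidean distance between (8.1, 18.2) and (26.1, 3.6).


dx=18, dy=-14.6
d^2 = 18^2 + (-14.6)^2 = 537.16
d = sqrt(537.16) = 23.1767

23.1767


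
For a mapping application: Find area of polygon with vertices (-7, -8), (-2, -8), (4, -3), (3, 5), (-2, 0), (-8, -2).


Shoelace sum: ((-7)*(-8) - (-2)*(-8)) + ((-2)*(-3) - 4*(-8)) + (4*5 - 3*(-3)) + (3*0 - (-2)*5) + ((-2)*(-2) - (-8)*0) + ((-8)*(-8) - (-7)*(-2))
= 171
Area = |171|/2 = 85.5

85.5


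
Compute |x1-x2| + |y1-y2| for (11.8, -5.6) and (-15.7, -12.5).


|11.8-(-15.7)| + |(-5.6)-(-12.5)| = 27.5 + 6.9 = 34.4

34.4


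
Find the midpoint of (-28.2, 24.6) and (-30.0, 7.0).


M = (((-28.2)+(-30))/2, (24.6+7)/2)
= (-29.1, 15.8)

(-29.1, 15.8)


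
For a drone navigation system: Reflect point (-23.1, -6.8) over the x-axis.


Reflection over x-axis: (x,y) -> (x,-y)
(-23.1, -6.8) -> (-23.1, 6.8)

(-23.1, 6.8)


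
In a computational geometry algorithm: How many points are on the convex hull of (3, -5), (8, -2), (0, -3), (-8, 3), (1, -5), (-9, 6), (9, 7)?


Convex hull vertices (CCW): (-9, 6), (-8, 3), (1, -5), (3, -5), (8, -2), (9, 7)
Count = 6

6


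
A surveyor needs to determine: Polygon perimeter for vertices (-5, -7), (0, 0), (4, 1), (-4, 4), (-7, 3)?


Sides: (-5, -7)->(0, 0): sqrt(74) = 8.602325, (0, 0)->(4, 1): sqrt(17) = 4.123106, (4, 1)->(-4, 4): sqrt(73) = 8.544004, (-4, 4)->(-7, 3): sqrt(10) = 3.162278, (-7, 3)->(-5, -7): sqrt(104) = 10.198039
Sum = 34.629752
Perimeter = 34.6298

34.6298


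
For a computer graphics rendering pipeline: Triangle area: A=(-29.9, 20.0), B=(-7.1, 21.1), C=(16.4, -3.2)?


Area = |x_A(y_B-y_C) + x_B(y_C-y_A) + x_C(y_A-y_B)|/2
= |(-726.57) + 164.72 + (-18.04)|/2
= 579.89/2 = 289.945

289.945


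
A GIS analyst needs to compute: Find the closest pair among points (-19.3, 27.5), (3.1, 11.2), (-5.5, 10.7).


d(P0,P1) = 27.7029, d(P0,P2) = 21.7412, d(P1,P2) = 8.6145
Closest: P1 and P2

Closest pair: (3.1, 11.2) and (-5.5, 10.7), distance = 8.6145


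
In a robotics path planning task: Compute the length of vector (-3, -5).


|u| = sqrt((-3)^2 + (-5)^2) = sqrt(34) = 5.831

5.831


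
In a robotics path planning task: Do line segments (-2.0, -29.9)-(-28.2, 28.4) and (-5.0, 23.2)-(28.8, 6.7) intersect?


Cross products: d1=-1745.28, d2=-207.04, d3=-1216.32, d4=-2754.56
d1*d2 < 0 and d3*d4 < 0? no

No, they don't intersect


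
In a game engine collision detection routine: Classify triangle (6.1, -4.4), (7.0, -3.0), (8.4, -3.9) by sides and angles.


Side lengths squared: AB^2=2.77, BC^2=2.77, CA^2=5.54
Sorted: [2.77, 2.77, 5.54]
By sides: Isosceles, By angles: Right

Isosceles, Right


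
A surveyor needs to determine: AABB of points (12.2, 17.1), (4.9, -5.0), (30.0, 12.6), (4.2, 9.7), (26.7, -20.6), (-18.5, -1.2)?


x range: [-18.5, 30]
y range: [-20.6, 17.1]
Bounding box: (-18.5,-20.6) to (30,17.1)

(-18.5,-20.6) to (30,17.1)


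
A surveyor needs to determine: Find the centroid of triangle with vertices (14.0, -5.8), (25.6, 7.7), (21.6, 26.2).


Centroid = ((x_A+x_B+x_C)/3, (y_A+y_B+y_C)/3)
= ((14+25.6+21.6)/3, ((-5.8)+7.7+26.2)/3)
= (20.4, 9.3667)

(20.4, 9.3667)


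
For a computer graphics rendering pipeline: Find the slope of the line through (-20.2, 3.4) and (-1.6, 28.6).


slope = (y2-y1)/(x2-x1) = (28.6-3.4)/((-1.6)-(-20.2)) = 25.2/18.6 = 1.3548

1.3548


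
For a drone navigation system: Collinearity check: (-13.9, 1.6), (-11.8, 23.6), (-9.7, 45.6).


Cross product: ((-11.8)-(-13.9))*(45.6-1.6) - (23.6-1.6)*((-9.7)-(-13.9))
= 0

Yes, collinear


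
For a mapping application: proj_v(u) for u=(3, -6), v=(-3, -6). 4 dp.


u.v = 27, |v| = sqrt(45) = 6.7082
Scalar projection = u.v / |v| = 27 / sqrt(45) = 4.0249

4.0249


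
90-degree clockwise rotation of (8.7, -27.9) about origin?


90° CW: (x,y) -> (y, -x)
(8.7,-27.9) -> (-27.9, -8.7)

(-27.9, -8.7)


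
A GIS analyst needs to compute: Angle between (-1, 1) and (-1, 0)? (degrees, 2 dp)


u.v = 1, |u| = sqrt(2) = 1.4142, |v| = sqrt(1) = 1
cos(theta) = u.v/(|u||v|) = 1/sqrt(2) = 0.707107
theta = acos(0.707107) = 45 degrees

45 degrees


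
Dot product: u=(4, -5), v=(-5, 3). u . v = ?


u . v = u_x*v_x + u_y*v_y = 4*(-5) + (-5)*3
= (-20) + (-15) = -35

-35


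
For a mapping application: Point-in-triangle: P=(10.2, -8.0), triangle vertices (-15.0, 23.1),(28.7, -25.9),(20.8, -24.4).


Cross products: AB x AP = -124.27, BC x BP = -113.66, CA x CP = -83.62
All same sign? yes

Yes, inside


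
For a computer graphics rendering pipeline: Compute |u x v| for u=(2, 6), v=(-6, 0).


|u x v| = |2*0 - 6*(-6)|
= |0 - (-36)| = 36

36


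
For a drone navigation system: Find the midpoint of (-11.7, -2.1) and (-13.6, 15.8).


M = (((-11.7)+(-13.6))/2, ((-2.1)+15.8)/2)
= (-12.65, 6.85)

(-12.65, 6.85)


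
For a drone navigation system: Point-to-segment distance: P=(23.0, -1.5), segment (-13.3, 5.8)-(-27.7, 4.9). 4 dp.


Project P onto AB: t = 0 (clamped to [0,1])
Closest point on segment: (-13.3, 5.8)
Distance: 37.0267

37.0267


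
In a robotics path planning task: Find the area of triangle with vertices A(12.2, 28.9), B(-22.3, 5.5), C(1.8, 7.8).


Area = |x_A(y_B-y_C) + x_B(y_C-y_A) + x_C(y_A-y_B)|/2
= |(-28.06) + 470.53 + 42.12|/2
= 484.59/2 = 242.295

242.295


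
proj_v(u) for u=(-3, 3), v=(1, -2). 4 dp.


u.v = -9, |v| = sqrt(5) = 2.2361
Scalar projection = u.v / |v| = -9 / sqrt(5) = -4.0249

-4.0249


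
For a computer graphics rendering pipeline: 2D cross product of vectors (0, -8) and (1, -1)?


u x v = u_x*v_y - u_y*v_x = 0*(-1) - (-8)*1
= 0 - (-8) = 8

8


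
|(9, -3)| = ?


|u| = sqrt(9^2 + (-3)^2) = sqrt(90) = 9.4868

9.4868


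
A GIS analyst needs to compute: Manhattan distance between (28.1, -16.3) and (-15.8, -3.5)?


|28.1-(-15.8)| + |(-16.3)-(-3.5)| = 43.9 + 12.8 = 56.7

56.7


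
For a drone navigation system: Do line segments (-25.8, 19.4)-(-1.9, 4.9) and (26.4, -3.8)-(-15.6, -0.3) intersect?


Cross products: d1=-791.7, d2=-266.35, d3=202.42, d4=-322.93
d1*d2 < 0 and d3*d4 < 0? no

No, they don't intersect


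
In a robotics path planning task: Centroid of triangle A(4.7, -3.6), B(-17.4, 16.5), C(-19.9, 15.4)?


Centroid = ((x_A+x_B+x_C)/3, (y_A+y_B+y_C)/3)
= ((4.7+(-17.4)+(-19.9))/3, ((-3.6)+16.5+15.4)/3)
= (-10.8667, 9.4333)

(-10.8667, 9.4333)


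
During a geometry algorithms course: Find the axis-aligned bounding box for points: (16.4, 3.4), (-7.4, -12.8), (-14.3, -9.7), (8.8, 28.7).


x range: [-14.3, 16.4]
y range: [-12.8, 28.7]
Bounding box: (-14.3,-12.8) to (16.4,28.7)

(-14.3,-12.8) to (16.4,28.7)


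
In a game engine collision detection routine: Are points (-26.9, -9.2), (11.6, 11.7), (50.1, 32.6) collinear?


Cross product: (11.6-(-26.9))*(32.6-(-9.2)) - (11.7-(-9.2))*(50.1-(-26.9))
= 0

Yes, collinear


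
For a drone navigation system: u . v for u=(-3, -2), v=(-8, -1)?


u . v = u_x*v_x + u_y*v_y = (-3)*(-8) + (-2)*(-1)
= 24 + 2 = 26

26


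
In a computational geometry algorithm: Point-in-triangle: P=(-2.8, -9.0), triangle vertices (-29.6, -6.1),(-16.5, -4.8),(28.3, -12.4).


Cross products: AB x AP = -72.83, BC x BP = -84.04, CA x CP = -0.93
All same sign? yes

Yes, inside


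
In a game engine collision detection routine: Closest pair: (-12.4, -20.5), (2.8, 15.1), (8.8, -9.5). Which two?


d(P0,P1) = 38.7092, d(P0,P2) = 23.8839, d(P1,P2) = 25.3211
Closest: P0 and P2

Closest pair: (-12.4, -20.5) and (8.8, -9.5), distance = 23.8839


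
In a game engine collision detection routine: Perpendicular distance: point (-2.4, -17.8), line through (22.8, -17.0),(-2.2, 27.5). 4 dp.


|cross product| = 1141.4
|line direction| = sqrt(2605.25) = 51.0416
Distance = 1141.4/sqrt(2605.25) = 22.3621

22.3621


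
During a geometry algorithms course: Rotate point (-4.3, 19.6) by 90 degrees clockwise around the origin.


90° CW: (x,y) -> (y, -x)
(-4.3,19.6) -> (19.6, 4.3)

(19.6, 4.3)


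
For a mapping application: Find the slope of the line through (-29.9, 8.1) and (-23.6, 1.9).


slope = (y2-y1)/(x2-x1) = (1.9-8.1)/((-23.6)-(-29.9)) = (-6.2)/6.3 = -0.9841

-0.9841


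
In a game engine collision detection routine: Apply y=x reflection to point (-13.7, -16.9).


Reflection over y=x: (x,y) -> (y,x)
(-13.7, -16.9) -> (-16.9, -13.7)

(-16.9, -13.7)


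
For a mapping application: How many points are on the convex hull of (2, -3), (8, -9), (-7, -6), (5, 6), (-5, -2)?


Convex hull vertices (CCW): (-7, -6), (8, -9), (5, 6), (-5, -2)
Count = 4

4


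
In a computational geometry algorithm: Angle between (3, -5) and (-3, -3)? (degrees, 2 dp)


u.v = 6, |u| = sqrt(34) = 5.831, |v| = sqrt(18) = 4.2426
cos(theta) = u.v/(|u||v|) = 6/sqrt(612) = 0.242536
theta = acos(0.242536) = 75.96 degrees

75.96 degrees


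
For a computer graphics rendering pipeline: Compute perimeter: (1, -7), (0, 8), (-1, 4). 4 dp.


Sides: (1, -7)->(0, 8): sqrt(226) = 15.033296, (0, 8)->(-1, 4): sqrt(17) = 4.123106, (-1, 4)->(1, -7): sqrt(125) = 11.18034
Sum = 30.336742
Perimeter = 30.3367

30.3367


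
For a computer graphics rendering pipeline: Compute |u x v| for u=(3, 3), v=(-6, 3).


|u x v| = |3*3 - 3*(-6)|
= |9 - (-18)| = 27

27


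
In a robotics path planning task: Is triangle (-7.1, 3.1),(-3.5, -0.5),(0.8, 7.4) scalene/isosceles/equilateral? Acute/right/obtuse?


Side lengths squared: AB^2=25.92, BC^2=80.9, CA^2=80.9
Sorted: [25.92, 80.9, 80.9]
By sides: Isosceles, By angles: Acute

Isosceles, Acute


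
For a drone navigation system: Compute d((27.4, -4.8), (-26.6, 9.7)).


dx=-54, dy=14.5
d^2 = (-54)^2 + 14.5^2 = 3126.25
d = sqrt(3126.25) = 55.9129

55.9129


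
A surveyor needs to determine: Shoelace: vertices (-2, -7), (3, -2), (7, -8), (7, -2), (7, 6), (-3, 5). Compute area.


Shoelace sum: ((-2)*(-2) - 3*(-7)) + (3*(-8) - 7*(-2)) + (7*(-2) - 7*(-8)) + (7*6 - 7*(-2)) + (7*5 - (-3)*6) + ((-3)*(-7) - (-2)*5)
= 197
Area = |197|/2 = 98.5

98.5


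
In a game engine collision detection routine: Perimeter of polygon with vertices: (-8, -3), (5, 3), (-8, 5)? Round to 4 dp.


Sides: (-8, -3)->(5, 3): sqrt(205) = 14.317821, (5, 3)->(-8, 5): sqrt(173) = 13.152946, (-8, 5)->(-8, -3): sqrt(64) = 8
Sum = 35.470767
Perimeter = 35.4708

35.4708


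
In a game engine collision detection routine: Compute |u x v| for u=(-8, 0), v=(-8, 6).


|u x v| = |(-8)*6 - 0*(-8)|
= |(-48) - 0| = 48

48


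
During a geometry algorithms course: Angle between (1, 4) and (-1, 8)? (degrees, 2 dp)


u.v = 31, |u| = sqrt(17) = 4.1231, |v| = sqrt(65) = 8.0623
cos(theta) = u.v/(|u||v|) = 31/sqrt(1105) = 0.932568
theta = acos(0.932568) = 21.16 degrees

21.16 degrees


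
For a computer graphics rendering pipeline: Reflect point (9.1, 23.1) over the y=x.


Reflection over y=x: (x,y) -> (y,x)
(9.1, 23.1) -> (23.1, 9.1)

(23.1, 9.1)


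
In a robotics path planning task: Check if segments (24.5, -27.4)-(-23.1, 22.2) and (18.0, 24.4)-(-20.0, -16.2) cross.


Cross products: d1=2232.3, d2=-1585.06, d3=-2143.28, d4=1674.08
d1*d2 < 0 and d3*d4 < 0? yes

Yes, they intersect


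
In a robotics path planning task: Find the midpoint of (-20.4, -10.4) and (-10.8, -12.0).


M = (((-20.4)+(-10.8))/2, ((-10.4)+(-12))/2)
= (-15.6, -11.2)

(-15.6, -11.2)


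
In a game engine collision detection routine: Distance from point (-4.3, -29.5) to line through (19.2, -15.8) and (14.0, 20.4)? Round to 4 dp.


|cross product| = 921.94
|line direction| = sqrt(1337.48) = 36.5716
Distance = 921.94/sqrt(1337.48) = 25.2092

25.2092


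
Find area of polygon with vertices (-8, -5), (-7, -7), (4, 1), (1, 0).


Shoelace sum: ((-8)*(-7) - (-7)*(-5)) + ((-7)*1 - 4*(-7)) + (4*0 - 1*1) + (1*(-5) - (-8)*0)
= 36
Area = |36|/2 = 18

18


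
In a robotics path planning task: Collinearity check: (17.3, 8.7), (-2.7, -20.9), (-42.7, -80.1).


Cross product: ((-2.7)-17.3)*((-80.1)-8.7) - ((-20.9)-8.7)*((-42.7)-17.3)
= 0

Yes, collinear


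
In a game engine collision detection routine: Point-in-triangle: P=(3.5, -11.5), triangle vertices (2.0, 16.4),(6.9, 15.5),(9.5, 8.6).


Cross products: AB x AP = -135.36, BC x BP = -93.66, CA x CP = 197.55
All same sign? no

No, outside


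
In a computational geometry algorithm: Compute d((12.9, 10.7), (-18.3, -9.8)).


dx=-31.2, dy=-20.5
d^2 = (-31.2)^2 + (-20.5)^2 = 1393.69
d = sqrt(1393.69) = 37.3322

37.3322


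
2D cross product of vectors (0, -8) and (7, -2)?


u x v = u_x*v_y - u_y*v_x = 0*(-2) - (-8)*7
= 0 - (-56) = 56

56


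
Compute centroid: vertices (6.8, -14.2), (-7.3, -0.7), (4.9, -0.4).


Centroid = ((x_A+x_B+x_C)/3, (y_A+y_B+y_C)/3)
= ((6.8+(-7.3)+4.9)/3, ((-14.2)+(-0.7)+(-0.4))/3)
= (1.4667, -5.1)

(1.4667, -5.1)


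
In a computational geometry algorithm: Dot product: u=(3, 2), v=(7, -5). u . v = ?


u . v = u_x*v_x + u_y*v_y = 3*7 + 2*(-5)
= 21 + (-10) = 11

11


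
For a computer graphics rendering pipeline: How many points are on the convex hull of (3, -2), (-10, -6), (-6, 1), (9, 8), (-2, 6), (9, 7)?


Convex hull vertices (CCW): (-10, -6), (3, -2), (9, 7), (9, 8), (-2, 6), (-6, 1)
Count = 6

6


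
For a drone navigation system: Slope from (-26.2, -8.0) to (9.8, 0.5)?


slope = (y2-y1)/(x2-x1) = (0.5-(-8))/(9.8-(-26.2)) = 8.5/36 = 0.2361

0.2361


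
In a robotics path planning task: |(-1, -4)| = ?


|u| = sqrt((-1)^2 + (-4)^2) = sqrt(17) = 4.1231

4.1231


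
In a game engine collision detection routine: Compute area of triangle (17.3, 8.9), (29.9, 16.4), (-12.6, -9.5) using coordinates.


Area = |x_A(y_B-y_C) + x_B(y_C-y_A) + x_C(y_A-y_B)|/2
= |448.07 + (-550.16) + 94.5|/2
= 7.59/2 = 3.795

3.795


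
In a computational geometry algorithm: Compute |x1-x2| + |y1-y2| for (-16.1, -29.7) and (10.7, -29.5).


|(-16.1)-10.7| + |(-29.7)-(-29.5)| = 26.8 + 0.2 = 27

27


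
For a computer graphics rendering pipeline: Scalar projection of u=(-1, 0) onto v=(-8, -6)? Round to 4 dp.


u.v = 8, |v| = sqrt(100) = 10
Scalar projection = u.v / |v| = 8 / sqrt(100) = 0.8

0.8


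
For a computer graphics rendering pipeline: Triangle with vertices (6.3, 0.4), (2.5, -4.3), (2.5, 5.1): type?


Side lengths squared: AB^2=36.53, BC^2=88.36, CA^2=36.53
Sorted: [36.53, 36.53, 88.36]
By sides: Isosceles, By angles: Obtuse

Isosceles, Obtuse


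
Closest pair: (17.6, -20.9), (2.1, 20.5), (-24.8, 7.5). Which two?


d(P0,P1) = 44.2064, d(P0,P2) = 51.0325, d(P1,P2) = 29.8766
Closest: P1 and P2

Closest pair: (2.1, 20.5) and (-24.8, 7.5), distance = 29.8766


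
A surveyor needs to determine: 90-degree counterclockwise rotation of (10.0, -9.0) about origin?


90° CCW: (x,y) -> (-y, x)
(10,-9) -> (9, 10)

(9, 10)


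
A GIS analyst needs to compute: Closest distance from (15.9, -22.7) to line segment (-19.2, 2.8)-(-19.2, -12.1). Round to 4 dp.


Project P onto AB: t = 1 (clamped to [0,1])
Closest point on segment: (-19.2, -12.1)
Distance: 36.6657

36.6657


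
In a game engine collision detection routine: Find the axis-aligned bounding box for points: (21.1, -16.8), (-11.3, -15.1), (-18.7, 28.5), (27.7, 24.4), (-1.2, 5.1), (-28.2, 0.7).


x range: [-28.2, 27.7]
y range: [-16.8, 28.5]
Bounding box: (-28.2,-16.8) to (27.7,28.5)

(-28.2,-16.8) to (27.7,28.5)


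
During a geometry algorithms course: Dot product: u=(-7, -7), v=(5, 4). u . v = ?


u . v = u_x*v_x + u_y*v_y = (-7)*5 + (-7)*4
= (-35) + (-28) = -63

-63


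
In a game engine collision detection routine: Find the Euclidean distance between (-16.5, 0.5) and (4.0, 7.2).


dx=20.5, dy=6.7
d^2 = 20.5^2 + 6.7^2 = 465.14
d = sqrt(465.14) = 21.5671

21.5671


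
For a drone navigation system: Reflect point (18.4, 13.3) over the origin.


Reflection over origin: (x,y) -> (-x,-y)
(18.4, 13.3) -> (-18.4, -13.3)

(-18.4, -13.3)


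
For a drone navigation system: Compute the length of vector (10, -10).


|u| = sqrt(10^2 + (-10)^2) = sqrt(200) = 14.1421

14.1421


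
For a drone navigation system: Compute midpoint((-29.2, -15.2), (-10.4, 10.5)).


M = (((-29.2)+(-10.4))/2, ((-15.2)+10.5)/2)
= (-19.8, -2.35)

(-19.8, -2.35)


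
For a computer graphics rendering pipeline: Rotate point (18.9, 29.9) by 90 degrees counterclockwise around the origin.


90° CCW: (x,y) -> (-y, x)
(18.9,29.9) -> (-29.9, 18.9)

(-29.9, 18.9)


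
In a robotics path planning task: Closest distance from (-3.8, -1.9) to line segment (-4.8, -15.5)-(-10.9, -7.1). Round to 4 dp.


Project P onto AB: t = 1 (clamped to [0,1])
Closest point on segment: (-10.9, -7.1)
Distance: 8.8006

8.8006


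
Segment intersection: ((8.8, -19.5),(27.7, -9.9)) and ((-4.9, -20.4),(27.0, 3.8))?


Cross products: d1=-302.83, d2=-453.97, d3=114.51, d4=265.65
d1*d2 < 0 and d3*d4 < 0? no

No, they don't intersect


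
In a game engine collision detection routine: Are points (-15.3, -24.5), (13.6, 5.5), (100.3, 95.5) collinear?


Cross product: (13.6-(-15.3))*(95.5-(-24.5)) - (5.5-(-24.5))*(100.3-(-15.3))
= 0

Yes, collinear


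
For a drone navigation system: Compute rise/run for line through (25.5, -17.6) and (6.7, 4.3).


slope = (y2-y1)/(x2-x1) = (4.3-(-17.6))/(6.7-25.5) = 21.9/(-18.8) = -1.1649

-1.1649


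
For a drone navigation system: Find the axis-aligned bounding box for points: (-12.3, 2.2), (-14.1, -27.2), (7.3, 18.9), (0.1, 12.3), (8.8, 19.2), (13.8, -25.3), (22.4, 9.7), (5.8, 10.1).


x range: [-14.1, 22.4]
y range: [-27.2, 19.2]
Bounding box: (-14.1,-27.2) to (22.4,19.2)

(-14.1,-27.2) to (22.4,19.2)


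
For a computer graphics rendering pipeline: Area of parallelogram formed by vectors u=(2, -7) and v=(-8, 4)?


|u x v| = |2*4 - (-7)*(-8)|
= |8 - 56| = 48

48


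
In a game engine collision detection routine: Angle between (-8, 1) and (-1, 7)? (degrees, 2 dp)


u.v = 15, |u| = sqrt(65) = 8.0623, |v| = sqrt(50) = 7.0711
cos(theta) = u.v/(|u||v|) = 15/sqrt(3250) = 0.263117
theta = acos(0.263117) = 74.74 degrees

74.74 degrees


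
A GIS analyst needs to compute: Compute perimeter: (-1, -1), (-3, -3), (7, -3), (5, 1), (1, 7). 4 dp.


Sides: (-1, -1)->(-3, -3): sqrt(8) = 2.828427, (-3, -3)->(7, -3): sqrt(100) = 10, (7, -3)->(5, 1): sqrt(20) = 4.472136, (5, 1)->(1, 7): sqrt(52) = 7.211103, (1, 7)->(-1, -1): sqrt(68) = 8.246211
Sum = 32.757877
Perimeter = 32.7579

32.7579


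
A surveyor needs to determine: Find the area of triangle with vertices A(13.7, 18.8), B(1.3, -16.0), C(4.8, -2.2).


Area = |x_A(y_B-y_C) + x_B(y_C-y_A) + x_C(y_A-y_B)|/2
= |(-189.06) + (-27.3) + 167.04|/2
= 49.32/2 = 24.66

24.66


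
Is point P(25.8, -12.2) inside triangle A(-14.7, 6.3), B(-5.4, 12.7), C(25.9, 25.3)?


Cross products: AB x AP = -431.25, BC x BP = -1172.49, CA x CP = 1520.6
All same sign? no

No, outside


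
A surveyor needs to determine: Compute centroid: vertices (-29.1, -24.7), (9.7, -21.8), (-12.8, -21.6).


Centroid = ((x_A+x_B+x_C)/3, (y_A+y_B+y_C)/3)
= (((-29.1)+9.7+(-12.8))/3, ((-24.7)+(-21.8)+(-21.6))/3)
= (-10.7333, -22.7)

(-10.7333, -22.7)


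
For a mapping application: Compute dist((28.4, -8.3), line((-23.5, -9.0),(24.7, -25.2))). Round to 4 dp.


|cross product| = 874.52
|line direction| = sqrt(2585.68) = 50.8496
Distance = 874.52/sqrt(2585.68) = 17.1982

17.1982


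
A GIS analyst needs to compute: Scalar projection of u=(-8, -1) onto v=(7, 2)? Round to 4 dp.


u.v = -58, |v| = sqrt(53) = 7.2801
Scalar projection = u.v / |v| = -58 / sqrt(53) = -7.9669

-7.9669


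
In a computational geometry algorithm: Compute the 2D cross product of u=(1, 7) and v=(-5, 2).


u x v = u_x*v_y - u_y*v_x = 1*2 - 7*(-5)
= 2 - (-35) = 37

37


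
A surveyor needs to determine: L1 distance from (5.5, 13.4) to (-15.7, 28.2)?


|5.5-(-15.7)| + |13.4-28.2| = 21.2 + 14.8 = 36

36


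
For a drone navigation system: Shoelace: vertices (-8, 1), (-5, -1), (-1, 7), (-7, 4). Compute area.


Shoelace sum: ((-8)*(-1) - (-5)*1) + ((-5)*7 - (-1)*(-1)) + ((-1)*4 - (-7)*7) + ((-7)*1 - (-8)*4)
= 47
Area = |47|/2 = 23.5

23.5


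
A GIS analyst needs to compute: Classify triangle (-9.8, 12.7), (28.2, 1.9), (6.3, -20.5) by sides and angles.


Side lengths squared: AB^2=1560.64, BC^2=981.37, CA^2=1361.45
Sorted: [981.37, 1361.45, 1560.64]
By sides: Scalene, By angles: Acute

Scalene, Acute


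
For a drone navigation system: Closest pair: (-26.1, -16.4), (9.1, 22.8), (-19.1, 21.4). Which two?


d(P0,P1) = 52.6847, d(P0,P2) = 38.4427, d(P1,P2) = 28.2347
Closest: P1 and P2

Closest pair: (9.1, 22.8) and (-19.1, 21.4), distance = 28.2347


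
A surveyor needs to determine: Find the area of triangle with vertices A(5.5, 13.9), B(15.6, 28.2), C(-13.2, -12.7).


Area = |x_A(y_B-y_C) + x_B(y_C-y_A) + x_C(y_A-y_B)|/2
= |224.95 + (-414.96) + 188.76|/2
= 1.25/2 = 0.625

0.625


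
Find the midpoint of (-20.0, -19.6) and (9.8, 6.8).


M = (((-20)+9.8)/2, ((-19.6)+6.8)/2)
= (-5.1, -6.4)

(-5.1, -6.4)


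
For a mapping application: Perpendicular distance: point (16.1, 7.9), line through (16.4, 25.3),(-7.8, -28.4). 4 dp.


|cross product| = 404.97
|line direction| = sqrt(3469.33) = 58.901
Distance = 404.97/sqrt(3469.33) = 6.8754

6.8754


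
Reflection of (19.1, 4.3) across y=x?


Reflection over y=x: (x,y) -> (y,x)
(19.1, 4.3) -> (4.3, 19.1)

(4.3, 19.1)


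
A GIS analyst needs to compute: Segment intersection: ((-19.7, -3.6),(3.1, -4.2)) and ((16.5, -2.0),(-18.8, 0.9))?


Cross products: d1=161.46, d2=116.52, d3=58.2, d4=103.14
d1*d2 < 0 and d3*d4 < 0? no

No, they don't intersect


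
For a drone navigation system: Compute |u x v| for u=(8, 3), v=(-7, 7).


|u x v| = |8*7 - 3*(-7)|
= |56 - (-21)| = 77

77


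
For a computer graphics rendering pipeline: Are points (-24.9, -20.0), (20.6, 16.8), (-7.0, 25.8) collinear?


Cross product: (20.6-(-24.9))*(25.8-(-20)) - (16.8-(-20))*((-7)-(-24.9))
= 1425.18

No, not collinear


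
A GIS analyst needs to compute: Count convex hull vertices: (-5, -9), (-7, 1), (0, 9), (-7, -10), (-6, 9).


Convex hull vertices (CCW): (-7, -10), (-5, -9), (0, 9), (-6, 9), (-7, 1)
Count = 5

5


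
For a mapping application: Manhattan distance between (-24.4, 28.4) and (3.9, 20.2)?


|(-24.4)-3.9| + |28.4-20.2| = 28.3 + 8.2 = 36.5

36.5


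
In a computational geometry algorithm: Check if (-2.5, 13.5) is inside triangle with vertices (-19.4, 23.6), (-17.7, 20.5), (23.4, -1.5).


Cross products: AB x AP = 35.22, BC x BP = 46.7, CA x CP = 8.09
All same sign? yes

Yes, inside


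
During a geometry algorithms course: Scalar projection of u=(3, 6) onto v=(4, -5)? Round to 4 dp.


u.v = -18, |v| = sqrt(41) = 6.4031
Scalar projection = u.v / |v| = -18 / sqrt(41) = -2.8111

-2.8111


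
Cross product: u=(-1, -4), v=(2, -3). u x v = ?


u x v = u_x*v_y - u_y*v_x = (-1)*(-3) - (-4)*2
= 3 - (-8) = 11

11


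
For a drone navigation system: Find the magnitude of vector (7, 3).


|u| = sqrt(7^2 + 3^2) = sqrt(58) = 7.6158

7.6158


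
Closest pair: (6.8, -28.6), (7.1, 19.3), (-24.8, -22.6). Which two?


d(P0,P1) = 47.9009, d(P0,P2) = 32.1646, d(P1,P2) = 52.6614
Closest: P0 and P2

Closest pair: (6.8, -28.6) and (-24.8, -22.6), distance = 32.1646


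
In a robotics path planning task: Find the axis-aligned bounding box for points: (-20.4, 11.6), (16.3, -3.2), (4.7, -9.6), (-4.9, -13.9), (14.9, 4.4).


x range: [-20.4, 16.3]
y range: [-13.9, 11.6]
Bounding box: (-20.4,-13.9) to (16.3,11.6)

(-20.4,-13.9) to (16.3,11.6)


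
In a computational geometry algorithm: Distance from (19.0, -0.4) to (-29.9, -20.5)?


dx=-48.9, dy=-20.1
d^2 = (-48.9)^2 + (-20.1)^2 = 2795.22
d = sqrt(2795.22) = 52.8698

52.8698


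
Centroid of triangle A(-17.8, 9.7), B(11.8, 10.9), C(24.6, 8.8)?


Centroid = ((x_A+x_B+x_C)/3, (y_A+y_B+y_C)/3)
= (((-17.8)+11.8+24.6)/3, (9.7+10.9+8.8)/3)
= (6.2, 9.8)

(6.2, 9.8)


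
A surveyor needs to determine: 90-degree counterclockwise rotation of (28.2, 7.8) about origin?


90° CCW: (x,y) -> (-y, x)
(28.2,7.8) -> (-7.8, 28.2)

(-7.8, 28.2)


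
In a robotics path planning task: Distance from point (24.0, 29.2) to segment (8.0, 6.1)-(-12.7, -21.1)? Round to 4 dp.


Project P onto AB: t = 0 (clamped to [0,1])
Closest point on segment: (8, 6.1)
Distance: 28.1

28.1


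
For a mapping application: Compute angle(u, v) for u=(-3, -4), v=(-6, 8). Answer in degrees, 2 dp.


u.v = -14, |u| = sqrt(25) = 5, |v| = sqrt(100) = 10
cos(theta) = u.v/(|u||v|) = -14/sqrt(2500) = -0.28
theta = acos(-0.28) = 106.26 degrees

106.26 degrees


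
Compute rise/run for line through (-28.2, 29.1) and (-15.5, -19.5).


slope = (y2-y1)/(x2-x1) = ((-19.5)-29.1)/((-15.5)-(-28.2)) = (-48.6)/12.7 = -3.8268

-3.8268


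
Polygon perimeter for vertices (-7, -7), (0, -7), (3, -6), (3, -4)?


Sides: (-7, -7)->(0, -7): sqrt(49) = 7, (0, -7)->(3, -6): sqrt(10) = 3.162278, (3, -6)->(3, -4): sqrt(4) = 2, (3, -4)->(-7, -7): sqrt(109) = 10.440307
Sum = 22.602585
Perimeter = 22.6026

22.6026


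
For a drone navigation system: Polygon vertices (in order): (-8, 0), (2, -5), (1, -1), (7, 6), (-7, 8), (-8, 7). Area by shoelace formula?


Shoelace sum: ((-8)*(-5) - 2*0) + (2*(-1) - 1*(-5)) + (1*6 - 7*(-1)) + (7*8 - (-7)*6) + ((-7)*7 - (-8)*8) + ((-8)*0 - (-8)*7)
= 225
Area = |225|/2 = 112.5

112.5


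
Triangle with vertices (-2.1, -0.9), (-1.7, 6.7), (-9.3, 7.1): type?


Side lengths squared: AB^2=57.92, BC^2=57.92, CA^2=115.84
Sorted: [57.92, 57.92, 115.84]
By sides: Isosceles, By angles: Right

Isosceles, Right


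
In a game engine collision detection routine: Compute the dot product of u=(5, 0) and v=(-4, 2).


u . v = u_x*v_x + u_y*v_y = 5*(-4) + 0*2
= (-20) + 0 = -20

-20


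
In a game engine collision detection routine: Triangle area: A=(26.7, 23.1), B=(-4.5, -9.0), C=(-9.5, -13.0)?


Area = |x_A(y_B-y_C) + x_B(y_C-y_A) + x_C(y_A-y_B)|/2
= |106.8 + 162.45 + (-304.95)|/2
= 35.7/2 = 17.85

17.85


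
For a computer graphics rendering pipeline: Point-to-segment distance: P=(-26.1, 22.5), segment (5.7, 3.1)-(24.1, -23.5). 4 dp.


Project P onto AB: t = 0 (clamped to [0,1])
Closest point on segment: (5.7, 3.1)
Distance: 37.2505

37.2505


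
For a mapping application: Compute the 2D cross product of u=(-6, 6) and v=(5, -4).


u x v = u_x*v_y - u_y*v_x = (-6)*(-4) - 6*5
= 24 - 30 = -6

-6


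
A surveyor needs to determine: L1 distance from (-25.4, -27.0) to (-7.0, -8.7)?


|(-25.4)-(-7)| + |(-27)-(-8.7)| = 18.4 + 18.3 = 36.7

36.7


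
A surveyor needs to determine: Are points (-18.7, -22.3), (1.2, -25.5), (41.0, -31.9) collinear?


Cross product: (1.2-(-18.7))*((-31.9)-(-22.3)) - ((-25.5)-(-22.3))*(41-(-18.7))
= 0

Yes, collinear


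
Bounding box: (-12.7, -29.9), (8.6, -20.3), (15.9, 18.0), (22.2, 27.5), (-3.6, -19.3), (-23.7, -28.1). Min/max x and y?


x range: [-23.7, 22.2]
y range: [-29.9, 27.5]
Bounding box: (-23.7,-29.9) to (22.2,27.5)

(-23.7,-29.9) to (22.2,27.5)


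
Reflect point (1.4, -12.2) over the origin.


Reflection over origin: (x,y) -> (-x,-y)
(1.4, -12.2) -> (-1.4, 12.2)

(-1.4, 12.2)


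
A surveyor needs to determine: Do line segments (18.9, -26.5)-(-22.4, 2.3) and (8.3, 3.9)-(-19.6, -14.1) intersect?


Cross products: d1=1038.96, d2=-507.96, d3=-950.24, d4=596.68
d1*d2 < 0 and d3*d4 < 0? yes

Yes, they intersect
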